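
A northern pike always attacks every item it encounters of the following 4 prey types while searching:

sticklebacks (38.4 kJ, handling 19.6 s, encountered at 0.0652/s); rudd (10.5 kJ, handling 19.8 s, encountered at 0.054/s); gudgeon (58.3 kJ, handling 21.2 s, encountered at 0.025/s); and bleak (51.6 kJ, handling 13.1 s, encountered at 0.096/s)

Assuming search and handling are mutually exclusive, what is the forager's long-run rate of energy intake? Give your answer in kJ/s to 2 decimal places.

1.85 kJ/s

R = Σλ_iE_i / (1 + Σλ_ih_i)
Numerator: 0.0652×38.4 + 0.054×10.5 + 0.025×58.3 + 0.096×51.6 = 9.482
Denominator: 1 + 0.0652×19.6 + 0.054×19.8 + 0.025×21.2 + 0.096×13.1 = 5.135
R = 9.482/5.135 = 1.847 kJ/s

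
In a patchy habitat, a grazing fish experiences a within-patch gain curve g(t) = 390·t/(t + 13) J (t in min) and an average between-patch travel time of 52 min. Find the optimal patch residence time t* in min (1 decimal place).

Optimal t* satisfies g'(t*) = g(t*)/(T + t*).
g'(t) = 390·13/(t + 13)². Setting 390·13/(t+13)² = 390t/[(t+13)(52+t)] gives 13(52+t) = t(t+13), so t² = 13×52 = 676.
t* = √676 = 26 min.

26.0 min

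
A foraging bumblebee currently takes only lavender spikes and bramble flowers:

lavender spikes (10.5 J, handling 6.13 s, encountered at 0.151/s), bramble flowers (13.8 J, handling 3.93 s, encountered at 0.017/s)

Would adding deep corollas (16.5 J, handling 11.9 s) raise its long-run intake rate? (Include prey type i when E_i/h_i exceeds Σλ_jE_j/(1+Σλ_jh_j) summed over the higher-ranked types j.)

Yes

Current rate: (0.151×10.5 + 0.017×13.8)/(1 + 0.151×6.13 + 0.017×3.93) = 0.9135 J/s.
Profitability of deep corollas: 16.5/11.9 = 1.387 J/s.
Since 1.387 > R, including deep corollas increases the long-run rate.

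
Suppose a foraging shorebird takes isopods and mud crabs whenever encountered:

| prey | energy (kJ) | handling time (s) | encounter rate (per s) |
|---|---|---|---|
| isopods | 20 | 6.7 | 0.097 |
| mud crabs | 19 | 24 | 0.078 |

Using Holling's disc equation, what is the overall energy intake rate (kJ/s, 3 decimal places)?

Energy encountered per unit search time: 0.097×20 + 0.078×19 = 3.422 kJ/s.
Handling time per unit search time: 0.097×6.7 + 0.078×24 = 2.522.
Rate = 3.422/(1 + 2.522) = 0.9716 kJ/s.

0.972 kJ/s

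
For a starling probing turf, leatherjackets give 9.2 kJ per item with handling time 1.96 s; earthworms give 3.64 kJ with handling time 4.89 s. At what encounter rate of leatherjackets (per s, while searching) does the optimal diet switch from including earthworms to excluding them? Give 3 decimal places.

0.096 per s

Drop earthworms once their profitability E₂/h₂ falls below the rate achievable on leatherjackets alone: E₂/h₂ = λE₁/(1 + λh₁).
Solve for λ: λE₁h₂ = E₂(1 + λh₁) → λ(E₁h₂ − E₂h₁) = E₂ → λ = E₂/(E₁h₂ − E₂h₁).
λ = 3.64/(9.2×4.89 − 3.64×1.96) = 3.64/37.85 = 0.09616 per s.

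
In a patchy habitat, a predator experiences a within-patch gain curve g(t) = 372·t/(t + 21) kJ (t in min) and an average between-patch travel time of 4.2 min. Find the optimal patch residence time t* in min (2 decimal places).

9.39 min

Optimal t* satisfies g'(t*) = g(t*)/(T + t*).
g'(t) = 372·21/(t + 21)². Setting 372·21/(t+21)² = 372t/[(t+21)(4.2+t)] gives 21(4.2+t) = t(t+21), so t² = 21×4.2 = 88.2.
t* = √88.2 = 9.391 min.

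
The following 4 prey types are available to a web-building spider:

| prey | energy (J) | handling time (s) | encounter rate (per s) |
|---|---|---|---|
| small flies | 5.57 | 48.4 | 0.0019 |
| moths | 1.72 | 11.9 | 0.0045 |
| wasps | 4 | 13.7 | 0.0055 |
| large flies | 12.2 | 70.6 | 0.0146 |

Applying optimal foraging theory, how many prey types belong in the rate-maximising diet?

E/h in descending order: wasps 0.292, large flies 0.173, moths 0.145, small flies 0.115 J/s. The optimal diet is the largest prefix of this list for which every included type satisfies E_i/h_i > R on the types above it.
Rate on top 1: 0.02046. large flies: 0.173 > 0.02046 → include.
Rate on top 2: 0.09502. moths: 0.145 > 0.09502 → include.
Rate on top 3: 0.09625. small flies: 0.115 > 0.09625 → include.
Optimal diet: wasps, large flies, moths, small flies — 4 of 4 types.

4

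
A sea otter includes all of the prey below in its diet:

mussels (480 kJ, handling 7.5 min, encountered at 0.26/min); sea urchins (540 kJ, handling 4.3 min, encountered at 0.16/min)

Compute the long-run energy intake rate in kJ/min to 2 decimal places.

R = Σλ_iE_i / (1 + Σλ_ih_i)
Numerator: 0.26×480 + 0.16×540 = 211.2
Denominator: 1 + 0.26×7.5 + 0.16×4.3 = 3.638
R = 211.2/3.638 = 58.05 kJ/min

58.05 kJ/min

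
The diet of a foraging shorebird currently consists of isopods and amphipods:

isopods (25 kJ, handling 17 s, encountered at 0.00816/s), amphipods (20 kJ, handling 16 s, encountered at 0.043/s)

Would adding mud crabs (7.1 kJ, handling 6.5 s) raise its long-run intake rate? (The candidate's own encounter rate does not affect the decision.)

Intake rate on the current diet: R = (0.00816×25 + 0.043×20) / (1 + 0.00816×17 + 0.043×16) = 1.064/1.827 = 0.5825 kJ/s.
mud crabs: E/h = 7.1/6.5 = 1.092 kJ/s.
Since 1.092 > R, including mud crabs increases the long-run rate.

Yes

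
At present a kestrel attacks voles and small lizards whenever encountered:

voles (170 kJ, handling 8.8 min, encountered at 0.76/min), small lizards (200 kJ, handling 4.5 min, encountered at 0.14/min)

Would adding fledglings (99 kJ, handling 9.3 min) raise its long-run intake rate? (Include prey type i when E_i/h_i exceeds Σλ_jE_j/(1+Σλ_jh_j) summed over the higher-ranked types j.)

No

On voles and small lizards alone, R = ΣλE/(1+Σλh) = 157.2/8.318 = 18.9 kJ/min.
Profitability of fledglings: 99/9.3 = 10.65 kJ/min.
Since 10.65 < R, time spent handling fledglings is better spent searching.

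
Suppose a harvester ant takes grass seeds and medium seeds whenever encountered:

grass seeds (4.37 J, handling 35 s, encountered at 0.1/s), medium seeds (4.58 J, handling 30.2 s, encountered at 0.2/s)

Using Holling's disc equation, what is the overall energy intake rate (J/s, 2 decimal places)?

0.13 J/s

Energy encountered per unit search time: 0.1×4.37 + 0.2×4.58 = 1.353 J/s.
Handling time per unit search time: 0.1×35 + 0.2×30.2 = 9.54.
Rate = 1.353/(1 + 9.54) = 0.1284 J/s.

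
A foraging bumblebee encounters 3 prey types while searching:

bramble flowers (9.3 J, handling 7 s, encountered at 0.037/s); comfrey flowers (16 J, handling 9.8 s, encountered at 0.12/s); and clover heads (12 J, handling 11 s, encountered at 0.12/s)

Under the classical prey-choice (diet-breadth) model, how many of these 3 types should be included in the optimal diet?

3

Rank by E/h (J/s): comfrey flowers 1.63, bramble flowers 1.33, clover heads 1.09. Include each in turn until the next type's E/h falls below the running intake rate.
Rate on top 1: 0.8824. bramble flowers: 1.33 > 0.8824 → include.
Rate on top 2: 0.9298. clover heads: 1.09 > 0.9298 → include.
Optimal diet: comfrey flowers, bramble flowers, clover heads — 3 of 3 types.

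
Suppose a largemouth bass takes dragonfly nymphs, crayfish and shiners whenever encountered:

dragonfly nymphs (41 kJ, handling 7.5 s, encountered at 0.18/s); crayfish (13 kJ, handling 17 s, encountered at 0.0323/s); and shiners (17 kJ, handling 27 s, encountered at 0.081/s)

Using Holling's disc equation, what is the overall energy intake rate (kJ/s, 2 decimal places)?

1.80 kJ/s

R = (0.18×41 + 0.0323×13 + 0.081×17) / (1 + 0.18×7.5 + 0.0323×17 + 0.081×27) = 9.177/5.086 = 1.804 kJ/s.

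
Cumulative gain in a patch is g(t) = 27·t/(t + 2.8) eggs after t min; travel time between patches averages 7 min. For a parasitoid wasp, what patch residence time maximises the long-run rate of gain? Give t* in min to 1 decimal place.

Optimal t* satisfies g'(t*) = g(t*)/(T + t*).
g'(t) = 27·2.8/(t + 2.8)². Setting 27·2.8/(t+2.8)² = 27t/[(t+2.8)(7+t)] gives 2.8(7+t) = t(t+2.8), so t² = 2.8×7 = 19.6.
t* = √19.6 = 4.427 min.

4.4 min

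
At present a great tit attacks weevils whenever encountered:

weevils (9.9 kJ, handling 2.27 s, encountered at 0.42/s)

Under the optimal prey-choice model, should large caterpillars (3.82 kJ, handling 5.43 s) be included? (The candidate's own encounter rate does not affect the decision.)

Intake rate on the current diet: R = (0.42×9.9) / (1 + 0.42×2.27) = 4.158/1.953 = 2.129 kJ/s.
large caterpillars: E/h = 3.82/5.43 = 0.7035 kJ/s.
0.7035 < 2.129, so adding large caterpillars would lower the average — exclude it.

No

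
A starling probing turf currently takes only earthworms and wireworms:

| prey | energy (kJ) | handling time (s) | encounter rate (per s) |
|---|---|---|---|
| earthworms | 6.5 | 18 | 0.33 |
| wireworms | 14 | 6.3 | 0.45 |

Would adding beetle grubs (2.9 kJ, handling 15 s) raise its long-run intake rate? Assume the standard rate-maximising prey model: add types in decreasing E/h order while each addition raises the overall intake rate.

No

On earthworms and wireworms alone, R = ΣλE/(1+Σλh) = 8.445/9.775 = 0.8639 kJ/s.
Profitability of beetle grubs: 2.9/15 = 0.1933 kJ/s.
0.1933 < 0.8639, so adding beetle grubs would lower the average — exclude it.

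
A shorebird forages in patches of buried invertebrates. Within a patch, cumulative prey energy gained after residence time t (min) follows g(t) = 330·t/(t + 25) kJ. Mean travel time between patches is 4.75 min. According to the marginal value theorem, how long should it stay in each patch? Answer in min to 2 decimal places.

By the marginal value theorem, leave when the instantaneous gain rate g'(t) equals the habitat-wide average g(t)/(T + t).
g'(t) = 330·25/(t + 25)². Setting 330·25/(t+25)² = 330t/[(t+25)(4.75+t)] gives 25(4.75+t) = t(t+25), so t² = 25×4.75 = 118.8.
t* = √118.8 = 10.9 min.

10.90 min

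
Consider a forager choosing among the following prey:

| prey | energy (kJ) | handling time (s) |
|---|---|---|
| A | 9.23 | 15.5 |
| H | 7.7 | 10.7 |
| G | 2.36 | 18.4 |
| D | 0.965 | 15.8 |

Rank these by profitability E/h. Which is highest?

H

Profitability E/h (kJ/s): A = 9.23/15.5 = 0.595, H = 7.7/10.7 = 0.72, G = 2.36/18.4 = 0.128, D = 0.965/15.8 = 0.0611.
Ranked: H > A > G > D.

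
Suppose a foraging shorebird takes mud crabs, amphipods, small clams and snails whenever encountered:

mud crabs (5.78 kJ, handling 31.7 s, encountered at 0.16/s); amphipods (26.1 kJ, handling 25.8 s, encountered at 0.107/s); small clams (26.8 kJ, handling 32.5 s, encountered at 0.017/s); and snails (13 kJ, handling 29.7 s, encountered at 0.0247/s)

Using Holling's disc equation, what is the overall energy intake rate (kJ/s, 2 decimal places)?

Energy encountered per unit search time: 0.16×5.78 + 0.107×26.1 + 0.017×26.8 + 0.0247×13 = 4.494 kJ/s.
Handling time per unit search time: 0.16×31.7 + 0.107×25.8 + 0.017×32.5 + 0.0247×29.7 = 9.119.
Rate = 4.494/(1 + 9.119) = 0.4441 kJ/s.

0.44 kJ/s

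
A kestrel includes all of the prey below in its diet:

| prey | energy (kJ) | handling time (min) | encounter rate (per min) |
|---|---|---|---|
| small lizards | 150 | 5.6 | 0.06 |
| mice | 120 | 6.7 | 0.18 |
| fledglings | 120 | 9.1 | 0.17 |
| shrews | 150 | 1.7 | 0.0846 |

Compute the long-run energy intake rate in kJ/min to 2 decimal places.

R = (0.06×150 + 0.18×120 + 0.17×120 + 0.0846×150) / (1 + 0.06×5.6 + 0.18×6.7 + 0.17×9.1 + 0.0846×1.7) = 63.69/4.233 = 15.05 kJ/min.

15.05 kJ/min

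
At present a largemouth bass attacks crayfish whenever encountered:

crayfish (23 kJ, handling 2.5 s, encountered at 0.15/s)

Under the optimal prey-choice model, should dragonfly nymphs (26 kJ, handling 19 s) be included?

No

Current rate: (0.15×23)/(1 + 0.15×2.5) = 2.509 kJ/s.
dragonfly nymphs: E/h = 26/19 = 1.368 kJ/s.
Since 1.368 < R, time spent handling dragonfly nymphs is better spent searching.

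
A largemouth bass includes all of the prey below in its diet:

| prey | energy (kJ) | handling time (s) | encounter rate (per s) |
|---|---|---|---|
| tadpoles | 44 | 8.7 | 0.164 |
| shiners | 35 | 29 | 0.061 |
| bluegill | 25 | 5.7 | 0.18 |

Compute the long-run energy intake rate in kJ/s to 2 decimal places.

R = Σλ_iE_i / (1 + Σλ_ih_i)
Numerator: 0.164×44 + 0.061×35 + 0.18×25 = 13.85
Denominator: 1 + 0.164×8.7 + 0.061×29 + 0.18×5.7 = 5.222
R = 13.85/5.222 = 2.653 kJ/s

2.65 kJ/s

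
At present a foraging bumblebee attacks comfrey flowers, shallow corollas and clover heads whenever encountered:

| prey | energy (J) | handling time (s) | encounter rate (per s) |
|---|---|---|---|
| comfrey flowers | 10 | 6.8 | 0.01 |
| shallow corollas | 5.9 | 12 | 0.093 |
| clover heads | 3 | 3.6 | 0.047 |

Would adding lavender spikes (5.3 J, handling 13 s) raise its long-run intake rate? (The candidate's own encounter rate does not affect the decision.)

Yes

Current rate: (0.01×10 + 0.093×5.9 + 0.047×3)/(1 + 0.01×6.8 + 0.093×12 + 0.047×3.6) = 0.3356 J/s.
Profitability of lavender spikes: 5.3/13 = 0.4077 J/s.
0.4077 > 0.3356, so adding lavender spikes raises the average — include it.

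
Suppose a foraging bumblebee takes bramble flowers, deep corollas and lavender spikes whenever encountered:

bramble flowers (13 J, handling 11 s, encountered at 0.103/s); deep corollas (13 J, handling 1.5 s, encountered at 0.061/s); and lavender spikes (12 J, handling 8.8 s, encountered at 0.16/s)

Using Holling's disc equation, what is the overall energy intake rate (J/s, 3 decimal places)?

1.115 J/s

R = Σλ_iE_i / (1 + Σλ_ih_i)
Numerator: 0.103×13 + 0.061×13 + 0.16×12 = 4.052
Denominator: 1 + 0.103×11 + 0.061×1.5 + 0.16×8.8 = 3.633
R = 4.052/3.633 = 1.115 J/s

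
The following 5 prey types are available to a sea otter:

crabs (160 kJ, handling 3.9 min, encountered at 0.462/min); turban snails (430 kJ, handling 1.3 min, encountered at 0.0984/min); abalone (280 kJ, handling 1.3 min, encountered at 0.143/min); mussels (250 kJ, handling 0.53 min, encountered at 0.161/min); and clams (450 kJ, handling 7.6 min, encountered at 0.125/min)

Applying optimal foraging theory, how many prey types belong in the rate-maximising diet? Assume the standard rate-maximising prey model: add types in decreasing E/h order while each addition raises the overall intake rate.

3

E/h in descending order: mussels 472, turban snails 331, abalone 215, clams 59.2, crabs 41 kJ/min. The optimal diet is the largest prefix of this list for which every included type satisfies E_i/h_i > R on the types above it.
Rate on top 1: 37.09. turban snails: 331 > 37.09 → include.
Rate on top 2: 68.05. abalone: 215 > 68.05 → include.
Rate on top 3: 87.63. clams: 59.2 < 87.63 → exclude; stop.
Optimal diet: mussels, turban snails, abalone — 3 of 5 types.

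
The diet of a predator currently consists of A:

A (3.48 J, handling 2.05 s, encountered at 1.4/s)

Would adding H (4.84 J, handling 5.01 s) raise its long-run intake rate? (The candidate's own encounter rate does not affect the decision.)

No

Intake rate on the current diet: R = (1.4×3.48) / (1 + 1.4×2.05) = 4.872/3.87 = 1.259 J/s.
Profitability of H: 4.84/5.01 = 0.9661 J/s.
0.9661 < 1.259, so adding H would lower the average — exclude it.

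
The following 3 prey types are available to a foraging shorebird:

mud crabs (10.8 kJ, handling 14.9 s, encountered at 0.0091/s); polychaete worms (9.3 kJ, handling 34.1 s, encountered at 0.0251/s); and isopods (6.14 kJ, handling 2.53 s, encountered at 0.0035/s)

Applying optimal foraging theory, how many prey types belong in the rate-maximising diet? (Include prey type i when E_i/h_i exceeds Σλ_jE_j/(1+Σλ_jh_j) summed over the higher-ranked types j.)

3

Profitabilities (E/h, kJ/s): isopods 2.43, mud crabs 0.725, polychaete worms 0.273. Add prey in this order while the next type's profitability exceeds the intake rate on those already taken.
Rate on top 1: 0.0213. mud crabs: 0.725 > 0.0213 → include.
Rate on top 2: 0.1047. polychaete worms: 0.273 > 0.1047 → include.
Optimal diet: isopods, mud crabs, polychaete worms — 3 of 3 types.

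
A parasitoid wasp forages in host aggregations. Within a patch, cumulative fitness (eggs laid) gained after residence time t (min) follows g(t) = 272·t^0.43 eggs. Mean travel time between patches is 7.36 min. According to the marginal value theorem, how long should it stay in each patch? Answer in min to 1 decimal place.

Optimal t* satisfies g'(t*) = g(t*)/(T + t*).
g'(t) = 0.43·272·t^-0.57. Setting 0.43·272·t^-0.57 = 272·t^0.43/(7.36+t) gives 0.43(7.36+t) = t, so 0.57·t = 0.43×7.36.
t* = 0.43×7.36/0.57 = 5.552 min.

5.6 min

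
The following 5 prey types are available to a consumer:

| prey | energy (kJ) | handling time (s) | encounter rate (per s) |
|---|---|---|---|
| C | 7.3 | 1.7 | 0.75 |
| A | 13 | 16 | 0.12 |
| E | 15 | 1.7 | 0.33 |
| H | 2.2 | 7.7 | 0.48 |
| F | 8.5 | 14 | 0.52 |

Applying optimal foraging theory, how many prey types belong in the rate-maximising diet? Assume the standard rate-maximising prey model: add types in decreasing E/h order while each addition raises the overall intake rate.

Rank by E/h (kJ/s): E 8.82, C 4.29, A 0.812, F 0.607, H 0.286. Include each in turn until the next type's E/h falls below the running intake rate.
Rate on top 1: 3.171. C: 4.29 > 3.171 → include.
Rate on top 2: 3.676. A: 0.812 < 3.676 → exclude; stop.
Optimal diet: E, C — 2 of 5 types.

2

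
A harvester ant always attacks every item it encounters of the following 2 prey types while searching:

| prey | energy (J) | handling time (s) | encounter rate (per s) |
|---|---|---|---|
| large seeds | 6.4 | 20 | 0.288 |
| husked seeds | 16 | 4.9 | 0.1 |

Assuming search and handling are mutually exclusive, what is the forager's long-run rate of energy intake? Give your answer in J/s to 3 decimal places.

R = (0.288×6.4 + 0.1×16) / (1 + 0.288×20 + 0.1×4.9) = 3.443/7.25 = 0.4749 J/s.

0.475 J/s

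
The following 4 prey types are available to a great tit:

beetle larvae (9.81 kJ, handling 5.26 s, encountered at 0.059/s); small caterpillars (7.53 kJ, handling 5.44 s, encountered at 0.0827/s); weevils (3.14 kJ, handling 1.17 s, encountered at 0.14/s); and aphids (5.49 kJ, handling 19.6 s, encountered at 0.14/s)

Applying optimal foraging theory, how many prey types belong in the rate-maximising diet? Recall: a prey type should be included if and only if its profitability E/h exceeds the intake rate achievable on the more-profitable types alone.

E/h in descending order: weevils 2.68, beetle larvae 1.87, small caterpillars 1.38, aphids 0.28 kJ/s. The optimal diet is the largest prefix of this list for which every included type satisfies E_i/h_i > R on the types above it.
Rate on top 1: 0.3777. beetle larvae: 1.87 > 0.3777 → include.
Rate on top 2: 0.6908. small caterpillars: 1.38 > 0.6908 → include.
Rate on top 3: 0.853. aphids: 0.28 < 0.853 → exclude; stop.
Optimal diet: weevils, beetle larvae, small caterpillars — 3 of 4 types.

3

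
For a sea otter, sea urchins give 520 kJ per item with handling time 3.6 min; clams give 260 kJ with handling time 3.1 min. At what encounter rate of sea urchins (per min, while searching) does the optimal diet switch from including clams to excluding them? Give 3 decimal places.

0.385 per min

Drop clams once their profitability E₂/h₂ falls below the rate achievable on sea urchins alone: E₂/h₂ = λE₁/(1 + λh₁).
Solve for λ: λE₁h₂ = E₂(1 + λh₁) → λ(E₁h₂ − E₂h₁) = E₂ → λ = E₂/(E₁h₂ − E₂h₁).
λ = 260/(520×3.1 − 260×3.6) = 260/676 = 0.3846 per min.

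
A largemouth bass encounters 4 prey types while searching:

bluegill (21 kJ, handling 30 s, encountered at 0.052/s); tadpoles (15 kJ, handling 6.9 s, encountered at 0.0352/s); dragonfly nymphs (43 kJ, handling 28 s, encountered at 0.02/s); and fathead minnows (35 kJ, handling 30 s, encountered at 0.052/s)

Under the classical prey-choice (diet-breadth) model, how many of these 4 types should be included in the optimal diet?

E/h in descending order: tadpoles 2.17, dragonfly nymphs 1.54, fathead minnows 1.17, bluegill 0.7 kJ/s. The optimal diet is the largest prefix of this list for which every included type satisfies E_i/h_i > R on the types above it.
Rate on top 1: 0.4248. dragonfly nymphs: 1.54 > 0.4248 → include.
Rate on top 2: 0.7699. fathead minnows: 1.17 > 0.7699 → include.
Rate on top 3: 0.9539. bluegill: 0.7 < 0.9539 → exclude; stop.
Optimal diet: tadpoles, dragonfly nymphs, fathead minnows — 3 of 4 types.

3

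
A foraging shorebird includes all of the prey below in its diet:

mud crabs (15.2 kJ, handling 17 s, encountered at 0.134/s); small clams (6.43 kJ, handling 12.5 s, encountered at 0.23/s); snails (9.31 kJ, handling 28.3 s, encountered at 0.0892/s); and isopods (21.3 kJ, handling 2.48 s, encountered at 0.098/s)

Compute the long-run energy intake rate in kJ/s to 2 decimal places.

0.72 kJ/s

R = Σλ_iE_i / (1 + Σλ_ih_i)
Numerator: 0.134×15.2 + 0.23×6.43 + 0.0892×9.31 + 0.098×21.3 = 6.434
Denominator: 1 + 0.134×17 + 0.23×12.5 + 0.0892×28.3 + 0.098×2.48 = 8.92
R = 6.434/8.92 = 0.7212 kJ/s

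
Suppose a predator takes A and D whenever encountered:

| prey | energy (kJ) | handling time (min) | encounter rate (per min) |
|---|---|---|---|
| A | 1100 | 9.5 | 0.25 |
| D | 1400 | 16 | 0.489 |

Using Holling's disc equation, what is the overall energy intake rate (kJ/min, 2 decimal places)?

R = (0.25×1100 + 0.489×1400) / (1 + 0.25×9.5 + 0.489×16) = 959.6/11.2 = 85.69 kJ/min.

85.69 kJ/min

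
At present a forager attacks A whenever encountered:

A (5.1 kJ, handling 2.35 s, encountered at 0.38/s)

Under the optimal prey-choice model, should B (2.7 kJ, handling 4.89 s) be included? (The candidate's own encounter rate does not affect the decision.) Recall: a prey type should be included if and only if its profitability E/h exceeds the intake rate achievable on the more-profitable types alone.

No

Intake rate on the current diet: R = (0.38×5.1) / (1 + 0.38×2.35) = 1.938/1.893 = 1.024 kJ/s.
B: E/h = 2.7/4.89 = 0.5521 kJ/s.
Since 0.5521 < R, time spent handling B is better spent searching.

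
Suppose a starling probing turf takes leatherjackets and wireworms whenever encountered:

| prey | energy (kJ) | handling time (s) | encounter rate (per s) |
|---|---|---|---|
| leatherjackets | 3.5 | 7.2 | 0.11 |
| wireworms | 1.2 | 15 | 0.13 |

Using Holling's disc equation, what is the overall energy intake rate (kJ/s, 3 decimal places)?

Energy encountered per unit search time: 0.11×3.5 + 0.13×1.2 = 0.541 kJ/s.
Handling time per unit search time: 0.11×7.2 + 0.13×15 = 2.742.
Rate = 0.541/(1 + 2.742) = 0.1446 kJ/s.

0.145 kJ/s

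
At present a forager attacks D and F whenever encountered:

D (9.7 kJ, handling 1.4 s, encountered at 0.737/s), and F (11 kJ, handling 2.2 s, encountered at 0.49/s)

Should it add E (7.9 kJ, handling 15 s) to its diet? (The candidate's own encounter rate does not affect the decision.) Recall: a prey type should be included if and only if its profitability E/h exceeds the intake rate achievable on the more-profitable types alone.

Intake rate on the current diet: R = (0.737×9.7 + 0.49×11) / (1 + 0.737×1.4 + 0.49×2.2) = 12.54/3.11 = 4.032 kJ/s.
Profitability of E: 7.9/15 = 0.5267 kJ/s.
0.5267 < 4.032, so adding E would lower the average — exclude it.

No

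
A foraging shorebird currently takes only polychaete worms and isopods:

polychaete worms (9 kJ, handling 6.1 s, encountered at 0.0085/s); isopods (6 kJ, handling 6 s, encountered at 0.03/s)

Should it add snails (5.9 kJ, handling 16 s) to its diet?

Yes

On polychaete worms and isopods alone, R = ΣλE/(1+Σλh) = 0.2565/1.232 = 0.2082 kJ/s.
snails: E/h = 5.9/16 = 0.3688 kJ/s.
0.3688 > 0.2082, so adding snails raises the average — include it.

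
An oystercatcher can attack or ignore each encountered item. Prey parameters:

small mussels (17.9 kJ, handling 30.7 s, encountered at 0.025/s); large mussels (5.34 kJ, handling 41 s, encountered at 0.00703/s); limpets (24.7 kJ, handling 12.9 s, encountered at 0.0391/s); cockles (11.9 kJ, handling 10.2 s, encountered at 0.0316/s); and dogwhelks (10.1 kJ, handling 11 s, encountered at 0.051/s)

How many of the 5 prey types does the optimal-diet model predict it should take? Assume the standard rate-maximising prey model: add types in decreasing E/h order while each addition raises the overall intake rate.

E/h in descending order: limpets 1.91, cockles 1.17, dogwhelks 0.918, small mussels 0.583, large mussels 0.13 kJ/s. The optimal diet is the largest prefix of this list for which every included type satisfies E_i/h_i > R on the types above it.
Rate on top 1: 0.642. cockles: 1.17 > 0.642 → include.
Rate on top 2: 0.7346. dogwhelks: 0.918 > 0.7346 → include.
Rate on top 3: 0.7777. small mussels: 0.583 < 0.7777 → exclude; stop.
Optimal diet: limpets, cockles, dogwhelks — 3 of 5 types.

3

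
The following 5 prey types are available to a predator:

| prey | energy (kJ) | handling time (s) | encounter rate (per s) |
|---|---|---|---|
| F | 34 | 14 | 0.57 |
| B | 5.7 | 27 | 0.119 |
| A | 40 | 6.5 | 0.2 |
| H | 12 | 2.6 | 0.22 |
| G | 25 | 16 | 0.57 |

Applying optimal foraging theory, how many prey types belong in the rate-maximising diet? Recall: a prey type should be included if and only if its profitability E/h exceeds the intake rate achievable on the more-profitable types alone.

2

E/h in descending order: A 6.15, H 4.62, F 2.43, G 1.56, B 0.211 kJ/s. The optimal diet is the largest prefix of this list for which every included type satisfies E_i/h_i > R on the types above it.
Rate on top 1: 3.478. H: 4.62 > 3.478 → include.
Rate on top 2: 3.705. F: 2.43 < 3.705 → exclude; stop.
Optimal diet: A, H — 2 of 5 types.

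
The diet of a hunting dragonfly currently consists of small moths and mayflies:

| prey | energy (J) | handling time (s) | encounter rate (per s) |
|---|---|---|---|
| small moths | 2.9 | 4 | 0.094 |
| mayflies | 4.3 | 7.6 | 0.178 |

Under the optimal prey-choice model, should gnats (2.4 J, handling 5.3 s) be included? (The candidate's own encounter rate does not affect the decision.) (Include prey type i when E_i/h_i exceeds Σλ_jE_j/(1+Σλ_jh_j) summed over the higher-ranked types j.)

Intake rate on the current diet: R = (0.094×2.9 + 0.178×4.3) / (1 + 0.094×4 + 0.178×7.6) = 1.038/2.729 = 0.3804 J/s.
gnats: E/h = 2.4/5.3 = 0.4528 J/s.
Since 0.4528 > R, including gnats increases the long-run rate.

Yes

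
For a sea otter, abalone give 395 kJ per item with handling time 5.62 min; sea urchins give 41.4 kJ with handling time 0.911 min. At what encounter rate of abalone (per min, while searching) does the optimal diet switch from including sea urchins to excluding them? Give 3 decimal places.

At the threshold, the rate on abalone alone equals the profitability of sea urchins: λ·395/(1 + λ·5.62) = 41.4/0.911 = 45.44.
Rearranging, λ(395 − 45.44×5.62) = 45.44, so λ = 45.44/139.6 = 0.3255 per min.

0.326 per min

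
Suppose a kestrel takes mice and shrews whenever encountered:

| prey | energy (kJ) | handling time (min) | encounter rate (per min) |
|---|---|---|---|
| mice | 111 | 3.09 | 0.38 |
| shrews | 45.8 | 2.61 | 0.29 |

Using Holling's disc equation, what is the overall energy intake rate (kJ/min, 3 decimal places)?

R = Σλ_iE_i / (1 + Σλ_ih_i)
Numerator: 0.38×111 + 0.29×45.8 = 55.46
Denominator: 1 + 0.38×3.09 + 0.29×2.61 = 2.931
R = 55.46/2.931 = 18.92 kJ/min

18.922 kJ/min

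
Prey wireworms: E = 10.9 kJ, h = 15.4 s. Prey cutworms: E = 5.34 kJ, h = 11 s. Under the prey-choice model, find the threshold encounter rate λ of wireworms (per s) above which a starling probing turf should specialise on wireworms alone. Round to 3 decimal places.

0.142 per s

Drop cutworms once their profitability E₂/h₂ falls below the rate achievable on wireworms alone: E₂/h₂ = λE₁/(1 + λh₁).
Solve for λ: λE₁h₂ = E₂(1 + λh₁) → λ(E₁h₂ − E₂h₁) = E₂ → λ = E₂/(E₁h₂ − E₂h₁).
λ = 5.34/(10.9×11 − 5.34×15.4) = 5.34/37.66 = 0.1418 per s.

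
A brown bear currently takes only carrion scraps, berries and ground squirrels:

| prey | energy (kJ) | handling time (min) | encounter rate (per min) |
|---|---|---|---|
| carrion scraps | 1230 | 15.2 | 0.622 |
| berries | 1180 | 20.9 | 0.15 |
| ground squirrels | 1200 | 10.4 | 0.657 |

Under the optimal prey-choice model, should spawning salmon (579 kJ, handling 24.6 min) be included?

Current rate: (0.622×1230 + 0.15×1180 + 0.657×1200)/(1 + 0.622×15.2 + 0.15×20.9 + 0.657×10.4) = 84.73 kJ/min.
Profitability of spawning salmon: 579/24.6 = 23.54 kJ/min.
23.54 < 84.73, so adding spawning salmon would lower the average — exclude it.

No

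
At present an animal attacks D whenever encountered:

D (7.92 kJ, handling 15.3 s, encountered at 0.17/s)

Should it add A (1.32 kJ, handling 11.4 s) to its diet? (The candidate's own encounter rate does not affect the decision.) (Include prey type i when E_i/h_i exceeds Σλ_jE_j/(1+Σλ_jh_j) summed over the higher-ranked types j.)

No

On D alone, R = ΣλE/(1+Σλh) = 1.346/3.601 = 0.3739 kJ/s.
Profitability of A: 1.32/11.4 = 0.1158 kJ/s.
Since 0.1158 < R, time spent handling A is better spent searching.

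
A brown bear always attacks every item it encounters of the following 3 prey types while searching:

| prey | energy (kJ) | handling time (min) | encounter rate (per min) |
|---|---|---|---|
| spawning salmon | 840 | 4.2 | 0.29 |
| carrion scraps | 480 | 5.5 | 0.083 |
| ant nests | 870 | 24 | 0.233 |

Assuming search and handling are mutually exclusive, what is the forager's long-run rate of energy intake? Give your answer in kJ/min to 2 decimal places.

R = (0.29×840 + 0.083×480 + 0.233×870) / (1 + 0.29×4.2 + 0.083×5.5 + 0.233×24) = 486.1/8.267 = 58.81 kJ/min.

58.81 kJ/min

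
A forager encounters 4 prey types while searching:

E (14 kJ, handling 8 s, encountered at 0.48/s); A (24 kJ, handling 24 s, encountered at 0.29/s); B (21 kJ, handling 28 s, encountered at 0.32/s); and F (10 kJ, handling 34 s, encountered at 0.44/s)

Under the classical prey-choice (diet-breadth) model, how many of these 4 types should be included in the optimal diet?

E/h in descending order: E 1.75, A 1, B 0.75, F 0.294 kJ/s. The optimal diet is the largest prefix of this list for which every included type satisfies E_i/h_i > R on the types above it.
Rate on top 1: 1.388. A: 1 < 1.388 → exclude; stop.
Optimal diet: E — 1 of 4 types.

1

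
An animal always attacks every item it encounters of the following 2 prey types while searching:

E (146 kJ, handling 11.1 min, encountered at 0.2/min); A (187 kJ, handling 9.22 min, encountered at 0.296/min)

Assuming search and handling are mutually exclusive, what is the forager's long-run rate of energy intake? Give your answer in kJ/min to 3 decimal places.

R = Σλ_iE_i / (1 + Σλ_ih_i)
Numerator: 0.2×146 + 0.296×187 = 84.55
Denominator: 1 + 0.2×11.1 + 0.296×9.22 = 5.949
R = 84.55/5.949 = 14.21 kJ/min

14.213 kJ/min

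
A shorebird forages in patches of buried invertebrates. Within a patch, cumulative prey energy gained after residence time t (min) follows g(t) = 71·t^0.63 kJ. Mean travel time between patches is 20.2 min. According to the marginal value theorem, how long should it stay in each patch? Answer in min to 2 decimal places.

By the marginal value theorem, leave when the instantaneous gain rate g'(t) equals the habitat-wide average g(t)/(T + t).
g'(t) = 0.63·71·t^-0.37. Setting 0.63·71·t^-0.37 = 71·t^0.63/(20.2+t) gives 0.63(20.2+t) = t, so 0.37·t = 0.63×20.2.
t* = 0.63×20.2/0.37 = 34.39 min.

34.39 min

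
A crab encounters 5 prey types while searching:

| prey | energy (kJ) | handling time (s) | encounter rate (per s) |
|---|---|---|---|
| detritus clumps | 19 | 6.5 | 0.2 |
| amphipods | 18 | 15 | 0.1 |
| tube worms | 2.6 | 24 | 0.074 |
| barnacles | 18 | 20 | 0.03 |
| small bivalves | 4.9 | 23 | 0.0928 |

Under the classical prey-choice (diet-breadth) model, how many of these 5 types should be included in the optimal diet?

Rank by E/h (kJ/s): detritus clumps 2.92, amphipods 1.2, barnacles 0.9, small bivalves 0.213, tube worms 0.108. Include each in turn until the next type's E/h falls below the running intake rate.
Rate on top 1: 1.652. amphipods: 1.2 < 1.652 → exclude; stop.
Optimal diet: detritus clumps — 1 of 5 types.

1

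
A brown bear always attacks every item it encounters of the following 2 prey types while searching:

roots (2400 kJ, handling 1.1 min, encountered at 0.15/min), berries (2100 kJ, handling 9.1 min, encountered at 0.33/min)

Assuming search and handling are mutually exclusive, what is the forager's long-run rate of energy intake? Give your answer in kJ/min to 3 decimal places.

252.639 kJ/min

Energy encountered per unit search time: 0.15×2400 + 0.33×2100 = 1053 kJ/min.
Handling time per unit search time: 0.15×1.1 + 0.33×9.1 = 3.168.
Rate = 1053/(1 + 3.168) = 252.6 kJ/min.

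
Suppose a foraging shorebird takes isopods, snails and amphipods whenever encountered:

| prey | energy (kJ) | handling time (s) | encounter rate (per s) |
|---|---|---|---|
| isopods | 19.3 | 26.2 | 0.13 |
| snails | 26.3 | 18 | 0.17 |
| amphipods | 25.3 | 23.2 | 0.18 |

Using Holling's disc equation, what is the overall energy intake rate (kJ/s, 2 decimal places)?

R = (0.13×19.3 + 0.17×26.3 + 0.18×25.3) / (1 + 0.13×26.2 + 0.17×18 + 0.18×23.2) = 11.53/11.64 = 0.9907 kJ/s.

0.99 kJ/s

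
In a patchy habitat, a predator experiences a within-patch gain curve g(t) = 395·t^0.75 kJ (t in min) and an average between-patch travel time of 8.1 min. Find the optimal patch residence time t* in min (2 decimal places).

24.30 min

Optimal t* satisfies g'(t*) = g(t*)/(T + t*).
g'(t) = 0.75·395·t^-0.25. Setting 0.75·395·t^-0.25 = 395·t^0.75/(8.1+t) gives 0.75(8.1+t) = t, so 0.25·t = 0.75×8.1.
t* = 0.75×8.1/0.25 = 24.3 min.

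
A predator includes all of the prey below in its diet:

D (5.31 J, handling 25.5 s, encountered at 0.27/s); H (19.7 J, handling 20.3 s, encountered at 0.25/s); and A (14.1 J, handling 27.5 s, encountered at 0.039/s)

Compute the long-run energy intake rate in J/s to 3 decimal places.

0.492 J/s

R = (0.27×5.31 + 0.25×19.7 + 0.039×14.1) / (1 + 0.27×25.5 + 0.25×20.3 + 0.039×27.5) = 6.909/14.03 = 0.4923 J/s.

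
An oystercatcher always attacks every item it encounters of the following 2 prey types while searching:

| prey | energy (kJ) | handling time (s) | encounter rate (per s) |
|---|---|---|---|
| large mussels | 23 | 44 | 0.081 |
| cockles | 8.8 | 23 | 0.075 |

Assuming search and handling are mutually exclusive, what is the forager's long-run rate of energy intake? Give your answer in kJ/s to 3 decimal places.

R = (0.081×23 + 0.075×8.8) / (1 + 0.081×44 + 0.075×23) = 2.523/6.289 = 0.4012 kJ/s.

0.401 kJ/s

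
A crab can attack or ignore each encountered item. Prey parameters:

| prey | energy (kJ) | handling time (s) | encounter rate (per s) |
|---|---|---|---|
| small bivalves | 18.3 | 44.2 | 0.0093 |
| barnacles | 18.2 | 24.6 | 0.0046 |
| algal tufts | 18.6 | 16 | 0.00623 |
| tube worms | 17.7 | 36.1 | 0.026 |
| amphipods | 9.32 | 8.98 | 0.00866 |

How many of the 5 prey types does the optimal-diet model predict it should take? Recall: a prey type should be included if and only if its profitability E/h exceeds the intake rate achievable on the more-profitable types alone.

5

E/h in descending order: algal tufts 1.16, amphipods 1.04, barnacles 0.74, tube worms 0.49, small bivalves 0.414 kJ/s. The optimal diet is the largest prefix of this list for which every included type satisfies E_i/h_i > R on the types above it.
Rate on top 1: 0.1054. amphipods: 1.04 > 0.1054 → include.
Rate on top 2: 0.167. barnacles: 0.74 > 0.167 → include.
Rate on top 3: 0.2172. tube worms: 0.49 > 0.2172 → include.
Rate on top 4: 0.3322. small bivalves: 0.414 > 0.3322 → include.
Optimal diet: algal tufts, amphipods, barnacles, tube worms, small bivalves — 5 of 5 types.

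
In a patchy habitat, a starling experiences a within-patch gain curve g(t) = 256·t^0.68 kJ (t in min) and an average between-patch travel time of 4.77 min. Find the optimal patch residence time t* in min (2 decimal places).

By the marginal value theorem, leave when the instantaneous gain rate g'(t) equals the habitat-wide average g(t)/(T + t).
g'(t) = 0.68·256·t^-0.32. Setting 0.68·256·t^-0.32 = 256·t^0.68/(4.77+t) gives 0.68(4.77+t) = t, so 0.32·t = 0.68×4.77.
t* = 0.68×4.77/0.32 = 10.14 min.

10.14 min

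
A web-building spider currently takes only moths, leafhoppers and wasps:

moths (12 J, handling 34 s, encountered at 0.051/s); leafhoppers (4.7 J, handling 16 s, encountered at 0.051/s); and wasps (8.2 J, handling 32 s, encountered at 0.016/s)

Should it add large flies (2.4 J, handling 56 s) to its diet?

No

On moths, leafhoppers and wasps alone, R = ΣλE/(1+Σλh) = 0.9829/4.062 = 0.242 J/s.
large flies: E/h = 2.4/56 = 0.04286 J/s.
0.04286 < 0.242, so adding large flies would lower the average — exclude it.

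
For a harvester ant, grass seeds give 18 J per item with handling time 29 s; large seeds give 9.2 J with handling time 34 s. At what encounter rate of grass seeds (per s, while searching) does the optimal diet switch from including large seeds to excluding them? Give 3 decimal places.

0.027 per s

The zero-one rule: include large seeds iff E₂/h₂ > λE₁/(1+λh₁). Equality gives the switch point.
λE₁h₂ = E₂ + λE₂h₁ ⇒ λ = E₂/(E₁h₂ − E₂h₁) = 9.2/(612 − 266.8) = 0.02665 per s.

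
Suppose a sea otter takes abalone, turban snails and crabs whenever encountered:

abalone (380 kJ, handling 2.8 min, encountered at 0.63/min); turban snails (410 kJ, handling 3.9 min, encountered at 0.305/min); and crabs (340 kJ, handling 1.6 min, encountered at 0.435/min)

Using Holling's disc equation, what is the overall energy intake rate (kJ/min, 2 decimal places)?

110.19 kJ/min

R = Σλ_iE_i / (1 + Σλ_ih_i)
Numerator: 0.63×380 + 0.305×410 + 0.435×340 = 512.4
Denominator: 1 + 0.63×2.8 + 0.305×3.9 + 0.435×1.6 = 4.649
R = 512.4/4.649 = 110.2 kJ/min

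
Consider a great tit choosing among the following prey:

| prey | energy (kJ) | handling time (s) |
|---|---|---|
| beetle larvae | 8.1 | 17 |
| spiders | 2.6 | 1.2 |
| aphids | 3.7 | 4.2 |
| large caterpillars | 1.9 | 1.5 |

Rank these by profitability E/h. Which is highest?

spiders

Profitability E/h (kJ/s): beetle larvae = 8.1/17 = 0.476, spiders = 2.6/1.2 = 2.17, aphids = 3.7/4.2 = 0.881, large caterpillars = 1.9/1.5 = 1.27.
Ranked: spiders > large caterpillars > aphids > beetle larvae.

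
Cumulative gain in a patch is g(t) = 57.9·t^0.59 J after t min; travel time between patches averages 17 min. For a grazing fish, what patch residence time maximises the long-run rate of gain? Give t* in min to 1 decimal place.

By the marginal value theorem, leave when the instantaneous gain rate g'(t) equals the habitat-wide average g(t)/(T + t).
g'(t) = 0.59·57.9·t^-0.41. Setting 0.59·57.9·t^-0.41 = 57.9·t^0.59/(17+t) gives 0.59(17+t) = t, so 0.41·t = 0.59×17.
t* = 0.59×17/0.41 = 24.46 min.

24.5 min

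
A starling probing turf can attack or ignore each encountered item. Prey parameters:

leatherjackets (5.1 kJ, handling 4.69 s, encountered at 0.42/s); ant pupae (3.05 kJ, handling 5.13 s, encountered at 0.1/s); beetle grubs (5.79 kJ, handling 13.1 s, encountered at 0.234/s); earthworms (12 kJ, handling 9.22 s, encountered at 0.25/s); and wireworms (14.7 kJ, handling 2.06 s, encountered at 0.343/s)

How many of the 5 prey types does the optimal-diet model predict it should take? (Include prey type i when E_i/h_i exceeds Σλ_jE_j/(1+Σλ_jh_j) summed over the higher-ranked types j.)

1

Profitabilities (E/h, kJ/s): wireworms 7.14, earthworms 1.3, leatherjackets 1.09, ant pupae 0.595, beetle grubs 0.442. Add prey in this order while the next type's profitability exceeds the intake rate on those already taken.
Rate on top 1: 2.955. earthworms: 1.3 < 2.955 → exclude; stop.
Optimal diet: wireworms — 1 of 5 types.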